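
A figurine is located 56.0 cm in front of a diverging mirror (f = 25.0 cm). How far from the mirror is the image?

For a diverging mirror, f = -25.0 cm.
Mirror equation: 1/d_i = 1/f − 1/d_o = 1/(-25.00) − 1/(56.0) = -0.04000 − 0.01786 = -0.05786, so d_i = -17.3 cm.
The image is virtual, upright and reduced, behind the mirror.

17.3 cm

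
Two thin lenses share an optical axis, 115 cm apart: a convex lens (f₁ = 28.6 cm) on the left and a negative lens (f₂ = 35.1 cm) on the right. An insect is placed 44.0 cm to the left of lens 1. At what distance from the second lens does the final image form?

17.1 cm

Lens 1: 1/d_i1 = 1/f₁ − 1/d_o1 = 1/(28.6) − 1/(44.0) = 0.01224, so d_i1 = 81.71 cm.
The intermediate image is 81.71 cm to the right of lens 1, which is 115 − (81.71) = 33.29 cm to the left of lens 2, so d_o2 = +33.29 cm.
Lens 2 is diverging, so f₂ = −35.1 cm.
Lens 2: 1/d_i2 = 1/f₂ − 1/d_o2 = 1/(-35.1) − 1/(33.29) = -0.05853, so d_i2 = -17.1 cm.
The final image is virtual, 17.1 cm to the left of lens 2 (overall magnification ≈ -0.95).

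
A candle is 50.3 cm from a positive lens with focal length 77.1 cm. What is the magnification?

1/d_i = 1/f − 1/d_o = 1/(77.10) − 1/(50.3) = -0.006911, so d_i = -144.7 cm.
m = −d_i/d_o = −(-144.7)/(50.3) = +2.88.
The image is virtual, upright and enlarged, on the same side as the object.

m = +2.88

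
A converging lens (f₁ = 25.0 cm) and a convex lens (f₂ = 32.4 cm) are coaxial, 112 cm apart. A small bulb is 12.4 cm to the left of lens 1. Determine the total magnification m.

m = -0.617

Lens 1: 1/d_i1 = 1/(25.0) − 1/(12.4) = -0.04065, so d_i1 = -24.60 cm; m₁ = −d_i1/d_o1 = +1.984.
d_o2 = 112 − (-24.60) = 136.6 cm.
Lens 2: 1/d_i2 = 1/(32.4) − 1/(136.6) = 0.02354, so d_i2 = 42.47 cm; m₂ = −d_i2/d_o2 = -0.3109.
m = m₁·m₂ = (+1.984)(-0.3109) = -0.617.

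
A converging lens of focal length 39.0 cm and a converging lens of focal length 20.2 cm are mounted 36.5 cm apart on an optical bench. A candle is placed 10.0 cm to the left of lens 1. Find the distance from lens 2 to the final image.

Lens 1: 1/d_i1 = 1/f₁ − 1/d_o1 = 1/(39.0) − 1/(10.0) = -0.07436, so d_i1 = -13.45 cm.
The intermediate image is 13.45 cm to the left of lens 1 (virtual), which is 36.5 − (-13.45) = 49.95 cm to the left of lens 2, so d_o2 = +49.95 cm.
Lens 2: 1/d_i2 = 1/f₂ − 1/d_o2 = 1/(20.2) − 1/(49.95) = 0.02948, so d_i2 = 33.9 cm.
The final image is real, 33.9 cm to the right of lens 2 (overall magnification ≈ -0.91).

33.9 cm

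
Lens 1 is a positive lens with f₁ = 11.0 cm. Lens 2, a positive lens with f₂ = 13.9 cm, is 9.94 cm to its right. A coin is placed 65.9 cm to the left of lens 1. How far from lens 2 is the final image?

2.64 cm

Lens 1: 1/d_i1 = 1/f₁ − 1/d_o1 = 1/(11.0) − 1/(65.9) = 0.07573, so d_i1 = 13.20 cm.
The intermediate image is 13.20 cm to the right of lens 1, which lies 3.260 cm to the right of lens 2 — a virtual object — so d_o2 = −3.260 cm.
Lens 2: 1/d_i2 = 1/f₂ − 1/d_o2 = 1/(13.9) − 1/(-3.260) = 0.3787, so d_i2 = 2.64 cm.
The final image is real, 2.64 cm to the right of lens 2 (overall magnification ≈ -0.16).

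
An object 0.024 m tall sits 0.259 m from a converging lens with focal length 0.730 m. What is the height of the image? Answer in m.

1/d_i = 1/f − 1/d_o = 1/(0.7300) − 1/(0.259) = -2.491, so d_i = -0.4014 m.
m = −d_i/d_o = +1.550.
|h_i| = |m|·h_o = 1.550 × 0.024 = 0.0372 m. The image is virtual, upright and enlarged, on the same side as the object.

0.0372 m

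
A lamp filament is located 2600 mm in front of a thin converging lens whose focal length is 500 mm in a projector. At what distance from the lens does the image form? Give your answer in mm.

619 mm

Lens equation: 1/v = 1/f − 1/u = 1/(500.0) − 1/(2600) = 0.002000 − 0.0003846 = 0.001615, so v = 619 mm.
The image is real, inverted and reduced, on the far side of the lens.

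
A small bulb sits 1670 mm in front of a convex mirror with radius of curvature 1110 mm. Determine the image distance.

f = R/2 = 1110/2 = 555.0 mm; for a convex mirror, f = -555.0 mm.
Mirror equation: 1/q = 1/f − 1/p = 1/(-555.0) − 1/(1670) = -0.001802 − 0.0005988 = -0.002401, so q = -417 mm.
The image is virtual, upright and reduced, behind the mirror.

417 mm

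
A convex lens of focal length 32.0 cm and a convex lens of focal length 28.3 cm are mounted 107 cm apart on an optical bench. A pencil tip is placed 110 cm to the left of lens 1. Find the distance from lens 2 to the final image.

Lens 1: 1/d_i1 = 1/f₁ − 1/d_o1 = 1/(32.0) − 1/(110) = 0.02216, so d_i1 = 45.13 cm.
The intermediate image is 45.13 cm to the right of lens 1, which is 107 − (45.13) = 61.87 cm to the left of lens 2, so d_o2 = +61.87 cm.
Lens 2: 1/d_i2 = 1/f₂ − 1/d_o2 = 1/(28.3) − 1/(61.87) = 0.01917, so d_i2 = 52.2 cm.
The final image is real, 52.2 cm to the right of lens 2 (overall magnification ≈ 0.35).

52.2 cm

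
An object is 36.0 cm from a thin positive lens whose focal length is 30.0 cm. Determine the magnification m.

m = -5.00

1/d_i = 1/f − 1/d_o = 1/(30.00) − 1/(36.0) = 0.005556, so d_i = 180.0 cm.
m = −d_i/d_o = −(180.0)/(36.0) = -5.00.
The image is real, inverted and enlarged, on the far side of the lens.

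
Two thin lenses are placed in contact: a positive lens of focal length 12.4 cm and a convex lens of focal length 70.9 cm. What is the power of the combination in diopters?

P = +9.47 D

P₁ = 1/f₁ = 1/(0.124 m) = +8.065 D; P₂ = 1/f₂ = 1/(0.709 m) = +1.410 D.
For thin lenses in contact, P = P₁ + P₂ = (+8.065) + (+1.410) = +9.47 D.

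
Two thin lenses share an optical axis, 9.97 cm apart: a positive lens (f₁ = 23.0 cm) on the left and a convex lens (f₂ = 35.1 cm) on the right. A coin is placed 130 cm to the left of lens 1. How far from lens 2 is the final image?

11.9 cm

Lens 1: 1/d_i1 = 1/f₁ − 1/d_o1 = 1/(23.0) − 1/(130) = 0.03579, so d_i1 = 27.94 cm.
The intermediate image is 27.94 cm to the right of lens 1, which lies 17.97 cm to the right of lens 2 — a virtual object — so d_o2 = −17.97 cm.
Lens 2: 1/d_i2 = 1/f₂ − 1/d_o2 = 1/(35.1) − 1/(-17.97) = 0.08414, so d_i2 = 11.9 cm.
The final image is real, 11.9 cm to the right of lens 2 (overall magnification ≈ -0.14).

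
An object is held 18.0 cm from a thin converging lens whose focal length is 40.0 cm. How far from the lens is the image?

32.7 cm

Lens equation: 1/s_i = 1/f − 1/s_o = 1/(40.00) − 1/(18.0) = 0.02500 − 0.05556 = -0.03056, so s_i = -32.7 cm.
The image is virtual, upright and enlarged, on the same side as the object.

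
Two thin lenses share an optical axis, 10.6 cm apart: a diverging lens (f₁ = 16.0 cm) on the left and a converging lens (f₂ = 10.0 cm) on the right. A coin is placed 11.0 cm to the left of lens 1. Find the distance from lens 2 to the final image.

Lens 1 is diverging, so f₁ = −16.0 cm.
Lens 1: 1/d_i1 = 1/f₁ − 1/d_o1 = 1/(-16.0) − 1/(11.0) = -0.1534, so d_i1 = -6.519 cm.
The intermediate image is 6.519 cm to the left of lens 1 (virtual), which is 10.6 − (-6.519) = 17.12 cm to the left of lens 2, so d_o2 = +17.12 cm.
Lens 2: 1/d_i2 = 1/f₂ − 1/d_o2 = 1/(10.0) − 1/(17.12) = 0.04159, so d_i2 = 24.0 cm.
The final image is real, 24.0 cm to the right of lens 2 (overall magnification ≈ -0.83).

24.0 cm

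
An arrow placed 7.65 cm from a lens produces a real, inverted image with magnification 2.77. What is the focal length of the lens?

f = 5.62 cm (converging)

m = −d_i/d_o ⇒ d_i = −m·d_o = −(-2.77)·(7.65) = 21.19 cm.
1/f = 1/d_o + 1/d_i = 1/(7.65) + 1/(21.19) = 0.1779, so f = 5.62 cm.
Since f is positive, the lens is converging.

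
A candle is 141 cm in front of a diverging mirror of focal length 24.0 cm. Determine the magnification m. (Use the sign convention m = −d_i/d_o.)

For a diverging mirror, f = -24.0 cm.
1/d_i = 1/f − 1/d_o = 1/(-24.00) − 1/(141) = -0.04876, so d_i = -20.51 cm.
m = −d_i/d_o = −(-20.51)/(141) = +0.145.
The image is virtual, upright and reduced, behind the mirror.

m = +0.145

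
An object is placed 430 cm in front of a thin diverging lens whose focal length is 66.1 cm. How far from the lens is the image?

For a diverging lens, f = -66.1 cm.
Thin-lens equation: 1/q = 1/f − 1/p = 1/(-66.10) − 1/(430) = -0.01513 − 0.002326 = -0.01745, so q = -57.3 cm.
The image is virtual, upright and reduced, on the same side as the object.

57.3 cm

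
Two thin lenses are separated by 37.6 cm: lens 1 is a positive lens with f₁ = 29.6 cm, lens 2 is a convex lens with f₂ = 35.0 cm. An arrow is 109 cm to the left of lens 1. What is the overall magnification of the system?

m = -0.343

Lens 1: 1/d_i1 = 1/(29.6) − 1/(109) = 0.02461, so d_i1 = 40.63 cm; m₁ = −d_i1/d_o1 = -0.3728.
d_o2 = 37.6 − (40.63) = -3.030 cm (virtual object).
Lens 2: 1/d_i2 = 1/(35.0) − 1/(-3.030) = 0.3586, so d_i2 = 2.789 cm; m₂ = −d_i2/d_o2 = +0.9203.
m = m₁·m₂ = (-0.3728)(+0.9203) = -0.343.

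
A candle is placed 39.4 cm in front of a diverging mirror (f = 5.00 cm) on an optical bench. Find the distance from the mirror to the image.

4.44 cm

For a diverging mirror, f = -5.00 cm.
Mirror equation: 1/v = 1/f − 1/u = 1/(-5.000) − 1/(39.4) = -0.2000 − 0.02538 = -0.2254, so v = -4.44 cm.
The image is virtual, upright and reduced, behind the mirror.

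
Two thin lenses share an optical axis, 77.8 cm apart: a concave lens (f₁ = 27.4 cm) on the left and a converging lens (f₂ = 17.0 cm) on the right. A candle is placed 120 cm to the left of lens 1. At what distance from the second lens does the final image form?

20.5 cm

Lens 1 is diverging, so f₁ = −27.4 cm.
Lens 1: 1/d_i1 = 1/f₁ − 1/d_o1 = 1/(-27.4) − 1/(120) = -0.04483, so d_i1 = -22.31 cm.
The intermediate image is 22.31 cm to the left of lens 1 (virtual), which is 77.8 − (-22.31) = 100.1 cm to the left of lens 2, so d_o2 = +100.1 cm.
Lens 2: 1/d_i2 = 1/f₂ − 1/d_o2 = 1/(17.0) − 1/(100.1) = 0.04883, so d_i2 = 20.5 cm.
The final image is real, 20.5 cm to the right of lens 2 (overall magnification ≈ -0.038).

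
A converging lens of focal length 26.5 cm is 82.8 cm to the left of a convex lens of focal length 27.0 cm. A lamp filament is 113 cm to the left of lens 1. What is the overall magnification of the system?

Lens 1: 1/d_i1 = 1/(26.5) − 1/(113) = 0.02889, so d_i1 = 34.62 cm; m₁ = −d_i1/d_o1 = -0.3064.
d_o2 = 82.8 − (34.62) = 48.18 cm.
Lens 2: 1/d_i2 = 1/(27.0) − 1/(48.18) = 0.01628, so d_i2 = 61.42 cm; m₂ = −d_i2/d_o2 = -1.275.
m = m₁·m₂ = (-0.3064)(-1.275) = +0.391.

m = +0.391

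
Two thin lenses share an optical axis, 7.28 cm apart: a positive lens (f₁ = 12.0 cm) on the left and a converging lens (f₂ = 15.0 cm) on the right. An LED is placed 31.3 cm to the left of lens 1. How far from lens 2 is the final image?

Lens 1: 1/d_i1 = 1/f₁ − 1/d_o1 = 1/(12.0) − 1/(31.3) = 0.05138, so d_i1 = 19.46 cm.
The intermediate image is 19.46 cm to the right of lens 1, which lies 12.18 cm to the right of lens 2 — a virtual object — so d_o2 = −12.18 cm.
Lens 2: 1/d_i2 = 1/f₂ − 1/d_o2 = 1/(15.0) − 1/(-12.18) = 0.1488, so d_i2 = 6.72 cm.
The final image is real, 6.72 cm to the right of lens 2 (overall magnification ≈ -0.34).

6.72 cm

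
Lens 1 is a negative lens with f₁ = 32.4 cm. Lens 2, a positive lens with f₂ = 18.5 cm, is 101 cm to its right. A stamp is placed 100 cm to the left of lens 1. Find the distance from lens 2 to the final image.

Lens 1 is diverging, so f₁ = −32.4 cm.
Lens 1: 1/d_i1 = 1/f₁ − 1/d_o1 = 1/(-32.4) − 1/(100) = -0.04086, so d_i1 = -24.47 cm.
The intermediate image is 24.47 cm to the left of lens 1 (virtual), which is 101 − (-24.47) = 125.5 cm to the left of lens 2, so d_o2 = +125.5 cm.
Lens 2: 1/d_i2 = 1/f₂ − 1/d_o2 = 1/(18.5) − 1/(125.5) = 0.04609, so d_i2 = 21.7 cm.
The final image is real, 21.7 cm to the right of lens 2 (overall magnification ≈ -0.042).

21.7 cm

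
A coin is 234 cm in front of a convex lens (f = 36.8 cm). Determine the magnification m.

1/d_i = 1/f − 1/d_o = 1/(36.80) − 1/(234) = 0.02290, so d_i = 43.67 cm.
m = −d_i/d_o = −(43.67)/(234) = -0.187.
The image is real, inverted and reduced, on the far side of the lens.

m = -0.187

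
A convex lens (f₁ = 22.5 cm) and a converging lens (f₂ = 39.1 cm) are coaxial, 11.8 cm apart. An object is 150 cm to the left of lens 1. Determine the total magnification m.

m = -0.128

Lens 1: 1/d_i1 = 1/(22.5) − 1/(150) = 0.03778, so d_i1 = 26.47 cm; m₁ = −d_i1/d_o1 = -0.1765.
d_o2 = 11.8 − (26.47) = -14.67 cm (virtual object).
Lens 2: 1/d_i2 = 1/(39.1) − 1/(-14.67) = 0.09374, so d_i2 = 10.67 cm; m₂ = −d_i2/d_o2 = +0.7272.
m = m₁·m₂ = (-0.1765)(+0.7272) = -0.128.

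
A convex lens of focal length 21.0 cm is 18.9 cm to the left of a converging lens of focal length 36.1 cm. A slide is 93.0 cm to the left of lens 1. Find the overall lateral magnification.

m = -0.238

Lens 1: 1/d_i1 = 1/(21.0) − 1/(93.0) = 0.03687, so d_i1 = 27.12 cm; m₁ = −d_i1/d_o1 = -0.2916.
d_o2 = 18.9 − (27.12) = -8.220 cm (virtual object).
Lens 2: 1/d_i2 = 1/(36.1) − 1/(-8.220) = 0.1494, so d_i2 = 6.695 cm; m₂ = −d_i2/d_o2 = +0.8145.
m = m₁·m₂ = (-0.2916)(+0.8145) = -0.238.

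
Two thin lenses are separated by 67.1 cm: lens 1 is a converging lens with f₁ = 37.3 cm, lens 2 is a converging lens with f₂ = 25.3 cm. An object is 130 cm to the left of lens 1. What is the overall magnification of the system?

Lens 1: 1/d_i1 = 1/(37.3) − 1/(130) = 0.01912, so d_i1 = 52.31 cm; m₁ = −d_i1/d_o1 = -0.4024.
d_o2 = 67.1 − (52.31) = 14.79 cm.
Lens 2: 1/d_i2 = 1/(25.3) − 1/(14.79) = -0.02809, so d_i2 = -35.60 cm; m₂ = −d_i2/d_o2 = +2.407.
m = m₁·m₂ = (-0.4024)(+2.407) = -0.969.

m = -0.969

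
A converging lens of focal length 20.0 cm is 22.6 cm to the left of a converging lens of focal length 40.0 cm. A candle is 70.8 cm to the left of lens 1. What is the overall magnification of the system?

m = -0.348

Lens 1: 1/d_i1 = 1/(20.0) − 1/(70.8) = 0.03588, so d_i1 = 27.87 cm; m₁ = −d_i1/d_o1 = -0.3936.
d_o2 = 22.6 − (27.87) = -5.270 cm (virtual object).
Lens 2: 1/d_i2 = 1/(40.0) − 1/(-5.270) = 0.2148, so d_i2 = 4.657 cm; m₂ = −d_i2/d_o2 = +0.8836.
m = m₁·m₂ = (-0.3936)(+0.8836) = -0.348.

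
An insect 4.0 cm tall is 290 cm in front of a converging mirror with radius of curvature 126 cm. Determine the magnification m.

m = -0.278

f = R/2 = 126/2 = 63.00 cm.
1/d_i = 1/f − 1/d_o = 1/(63.00) − 1/(290) = 0.01242, so d_i = 80.48 cm.
m = −d_i/d_o = −(80.48)/(290) = -0.278.
The image is real, inverted and reduced, in front of the mirror.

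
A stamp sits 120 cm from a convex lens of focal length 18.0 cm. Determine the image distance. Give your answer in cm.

Thin-lens equation: 1/s_i = 1/f − 1/s_o = 1/(18.00) − 1/(120) = 0.05556 − 0.008333 = 0.04722, so s_i = 21.2 cm.
The image is real, inverted and reduced, on the far side of the lens.

21.2 cm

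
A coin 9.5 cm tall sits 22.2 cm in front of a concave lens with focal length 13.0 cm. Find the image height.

For a concave lens, f = -13.0 cm.
1/d_i = 1/f − 1/d_o = 1/(-13.00) − 1/(22.2) = -0.1220, so d_i = -8.199 cm.
m = −d_i/d_o = +0.3693.
|h_i| = |m|·h_o = 0.3693 × 9.5 = 3.51 cm. The image is virtual, upright and reduced, on the same side as the object.

3.51 cm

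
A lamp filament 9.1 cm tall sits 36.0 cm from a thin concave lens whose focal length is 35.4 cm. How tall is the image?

4.51 cm

For a concave lens, f = -35.4 cm.
1/d_i = 1/f − 1/d_o = 1/(-35.40) − 1/(36.0) = -0.05603, so d_i = -17.85 cm.
m = −d_i/d_o = +0.4958.
|h_i| = |m|·h_o = 0.4958 × 9.1 = 4.51 cm. The image is virtual, upright and reduced, on the same side as the object.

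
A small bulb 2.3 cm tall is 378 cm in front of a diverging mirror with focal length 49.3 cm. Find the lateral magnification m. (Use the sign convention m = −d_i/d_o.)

For a diverging mirror, f = -49.3 cm.
1/d_i = 1/f − 1/d_o = 1/(-49.30) − 1/(378) = -0.02293, so d_i = -43.61 cm.
m = −d_i/d_o = −(-43.61)/(378) = +0.115.
The image is virtual, upright and reduced, behind the mirror.

m = +0.115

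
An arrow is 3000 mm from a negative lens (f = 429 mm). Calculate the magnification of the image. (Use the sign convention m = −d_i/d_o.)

m = +0.125

For a negative lens, f = -429 mm.
1/d_i = 1/f − 1/d_o = 1/(-429.0) − 1/(3000) = -0.002664, so d_i = -375.3 mm.
m = −d_i/d_o = −(-375.3)/(3000) = +0.125.
The image is virtual, upright and reduced, on the same side as the object.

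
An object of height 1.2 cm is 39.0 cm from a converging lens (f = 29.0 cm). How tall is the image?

3.48 cm

1/d_i = 1/f − 1/d_o = 1/(29.00) − 1/(39.0) = 0.008842, so d_i = 113.1 cm.
m = −d_i/d_o = -2.900.
|h_i| = |m|·h_o = 2.900 × 1.2 = 3.48 cm. The image is real, inverted and enlarged, on the far side of the lens.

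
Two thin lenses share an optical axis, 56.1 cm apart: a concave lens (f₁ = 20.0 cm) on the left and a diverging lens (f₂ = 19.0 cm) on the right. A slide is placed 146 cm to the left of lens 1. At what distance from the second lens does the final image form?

15.1 cm

Lens 1 is diverging, so f₁ = −20.0 cm.
Lens 1: 1/d_i1 = 1/f₁ − 1/d_o1 = 1/(-20.0) − 1/(146) = -0.05685, so d_i1 = -17.59 cm.
The intermediate image is 17.59 cm to the left of lens 1 (virtual), which is 56.1 − (-17.59) = 73.69 cm to the left of lens 2, so d_o2 = +73.69 cm.
Lens 2 is diverging, so f₂ = −19.0 cm.
Lens 2: 1/d_i2 = 1/f₂ − 1/d_o2 = 1/(-19.0) − 1/(73.69) = -0.06620, so d_i2 = -15.1 cm.
The final image is virtual, 15.1 cm to the left of lens 2 (overall magnification ≈ 0.025).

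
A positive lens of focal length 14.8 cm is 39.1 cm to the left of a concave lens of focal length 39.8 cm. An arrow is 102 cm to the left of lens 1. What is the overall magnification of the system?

m = -0.110

Lens 1: 1/d_i1 = 1/(14.8) − 1/(102) = 0.05776, so d_i1 = 17.31 cm; m₁ = −d_i1/d_o1 = -0.1697.
d_o2 = 39.1 − (17.31) = 21.79 cm.
f₂ = −39.8 cm (diverging).
Lens 2: 1/d_i2 = 1/(-39.8) − 1/(21.79) = -0.07102, so d_i2 = -14.08 cm; m₂ = −d_i2/d_o2 = +0.6462.
m = m₁·m₂ = (-0.1697)(+0.6462) = -0.110.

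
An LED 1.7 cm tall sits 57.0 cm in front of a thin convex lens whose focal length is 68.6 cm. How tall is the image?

1/d_i = 1/f − 1/d_o = 1/(68.60) − 1/(57.0) = -0.002967, so d_i = -337.1 cm.
m = −d_i/d_o = +5.914.
|h_i| = |m|·h_o = 5.914 × 1.7 = 10.1 cm. The image is virtual, upright and enlarged, on the same side as the object.

10.1 cm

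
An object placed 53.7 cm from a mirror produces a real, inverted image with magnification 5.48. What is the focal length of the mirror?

f = 45.4 cm (concave)

m = −d_i/d_o ⇒ d_i = −m·d_o = −(-5.48)·(53.7) = 294.3 cm.
1/f = 1/d_o + 1/d_i = 1/(53.7) + 1/(294.3) = 0.02202, so f = 45.4 cm.
Since f is positive, the mirror is concave.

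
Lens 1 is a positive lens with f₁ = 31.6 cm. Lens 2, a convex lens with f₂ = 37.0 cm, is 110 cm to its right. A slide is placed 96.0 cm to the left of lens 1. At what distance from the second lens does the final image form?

Lens 1: 1/d_i1 = 1/f₁ − 1/d_o1 = 1/(31.6) − 1/(96.0) = 0.02123, so d_i1 = 47.11 cm.
The intermediate image is 47.11 cm to the right of lens 1, which is 110 − (47.11) = 62.89 cm to the left of lens 2, so d_o2 = +62.89 cm.
Lens 2: 1/d_i2 = 1/f₂ − 1/d_o2 = 1/(37.0) − 1/(62.89) = 0.01113, so d_i2 = 89.9 cm.
The final image is real, 89.9 cm to the right of lens 2 (overall magnification ≈ 0.70).

89.9 cm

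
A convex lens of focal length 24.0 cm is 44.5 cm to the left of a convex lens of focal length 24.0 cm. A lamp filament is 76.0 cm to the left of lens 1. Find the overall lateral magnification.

m = -0.760

Lens 1: 1/d_i1 = 1/(24.0) − 1/(76.0) = 0.02851, so d_i1 = 35.08 cm; m₁ = −d_i1/d_o1 = -0.4616.
d_o2 = 44.5 − (35.08) = 9.420 cm.
Lens 2: 1/d_i2 = 1/(24.0) − 1/(9.420) = -0.06449, so d_i2 = -15.51 cm; m₂ = −d_i2/d_o2 = +1.646.
m = m₁·m₂ = (-0.4616)(+1.646) = -0.760.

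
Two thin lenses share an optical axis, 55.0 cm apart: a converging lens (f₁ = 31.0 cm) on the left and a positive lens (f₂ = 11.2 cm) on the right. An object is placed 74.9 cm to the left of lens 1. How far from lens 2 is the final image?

2.60 cm

Lens 1: 1/d_i1 = 1/f₁ − 1/d_o1 = 1/(31.0) − 1/(74.9) = 0.01891, so d_i1 = 52.89 cm.
The intermediate image is 52.89 cm to the right of lens 1, which is 55.0 − (52.89) = 2.110 cm to the left of lens 2, so d_o2 = +2.110 cm.
Lens 2: 1/d_i2 = 1/f₂ − 1/d_o2 = 1/(11.2) − 1/(2.110) = -0.3846, so d_i2 = -2.60 cm.
The final image is virtual, 2.60 cm to the left of lens 2 (overall magnification ≈ -0.87).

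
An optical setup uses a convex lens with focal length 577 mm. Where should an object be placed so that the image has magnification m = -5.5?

m = −d_i/d_o ⇒ d_i = −m·d_o.
1/f = 1/d_o + 1/d_i = 1/d_o − 1/(m·d_o) = (1 − 1/m)/d_o, so d_o = f(1 − 1/m) = (577.0)(1 − 1/(-5.5)) = 682 mm.

682 mm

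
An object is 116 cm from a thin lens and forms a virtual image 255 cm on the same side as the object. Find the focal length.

f = 213 cm (converging)

Virtual image ⇒ d_i = −255 cm.
1/f = 1/d_o + 1/d_i = 1/(116) + 1/(-255) = 0.004699, so f = 213 cm.
Since f is positive, the thin lens is converging.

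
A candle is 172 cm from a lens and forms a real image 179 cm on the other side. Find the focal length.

f = 87.7 cm (converging)

Real image ⇒ d_i = +179 cm.
1/f = 1/d_o + 1/d_i = 1/(172) + 1/(179) = 0.01140, so f = 87.7 cm.
Since f is positive, the lens is converging.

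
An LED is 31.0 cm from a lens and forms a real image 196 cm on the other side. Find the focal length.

Real image ⇒ d_i = +196 cm.
1/f = 1/d_o + 1/d_i = 1/(31.0) + 1/(196) = 0.03736, so f = 26.8 cm.
Since f is positive, the lens is converging.

f = 26.8 cm (converging)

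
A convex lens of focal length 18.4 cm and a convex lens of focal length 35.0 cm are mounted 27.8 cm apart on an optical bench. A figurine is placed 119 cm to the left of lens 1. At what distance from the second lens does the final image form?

Lens 1: 1/d_i1 = 1/f₁ − 1/d_o1 = 1/(18.4) − 1/(119) = 0.04594, so d_i1 = 21.77 cm.
The intermediate image is 21.77 cm to the right of lens 1, which is 27.8 − (21.77) = 6.030 cm to the left of lens 2, so d_o2 = +6.030 cm.
Lens 2: 1/d_i2 = 1/f₂ − 1/d_o2 = 1/(35.0) − 1/(6.030) = -0.1373, so d_i2 = -7.29 cm.
The final image is virtual, 7.29 cm to the left of lens 2 (overall magnification ≈ -0.22).

7.29 cm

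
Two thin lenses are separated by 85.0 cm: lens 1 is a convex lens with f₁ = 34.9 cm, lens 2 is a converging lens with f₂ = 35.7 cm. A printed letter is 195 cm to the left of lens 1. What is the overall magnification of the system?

m = +1.15

Lens 1: 1/d_i1 = 1/(34.9) − 1/(195) = 0.02353, so d_i1 = 42.51 cm; m₁ = −d_i1/d_o1 = -0.2180.
d_o2 = 85.0 − (42.51) = 42.49 cm.
Lens 2: 1/d_i2 = 1/(35.7) − 1/(42.49) = 0.004476, so d_i2 = 223.4 cm; m₂ = −d_i2/d_o2 = -5.258.
m = m₁·m₂ = (-0.2180)(-5.258) = +1.15.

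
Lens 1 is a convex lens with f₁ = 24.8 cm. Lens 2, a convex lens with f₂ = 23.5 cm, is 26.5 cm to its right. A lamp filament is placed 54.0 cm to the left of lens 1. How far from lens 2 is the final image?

Lens 1: 1/d_i1 = 1/f₁ − 1/d_o1 = 1/(24.8) − 1/(54.0) = 0.02180, so d_i1 = 45.86 cm.
The intermediate image is 45.86 cm to the right of lens 1, which lies 19.36 cm to the right of lens 2 — a virtual object — so d_o2 = −19.36 cm.
Lens 2: 1/d_i2 = 1/f₂ − 1/d_o2 = 1/(23.5) − 1/(-19.36) = 0.09421, so d_i2 = 10.6 cm.
The final image is real, 10.6 cm to the right of lens 2 (overall magnification ≈ -0.47).

10.6 cm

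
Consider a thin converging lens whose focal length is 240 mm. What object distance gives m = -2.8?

326 mm

m = −d_i/d_o ⇒ d_i = −m·d_o.
1/f = 1/d_o + 1/d_i = 1/d_o − 1/(m·d_o) = (1 − 1/m)/d_o, so d_o = f(1 − 1/m) = (240.0)(1 − 1/(-2.8)) = 326 mm.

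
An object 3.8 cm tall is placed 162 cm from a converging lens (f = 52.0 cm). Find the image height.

1.80 cm

1/d_i = 1/f − 1/d_o = 1/(52.00) − 1/(162) = 0.01306, so d_i = 76.58 cm.
m = −d_i/d_o = -0.4727.
|h_i| = |m|·h_o = 0.4727 × 3.8 = 1.80 cm. The image is real, inverted and reduced, on the far side of the lens.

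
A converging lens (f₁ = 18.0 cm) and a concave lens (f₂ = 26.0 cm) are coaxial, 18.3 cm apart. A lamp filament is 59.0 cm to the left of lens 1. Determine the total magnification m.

Lens 1: 1/d_i1 = 1/(18.0) − 1/(59.0) = 0.03861, so d_i1 = 25.90 cm; m₁ = −d_i1/d_o1 = -0.4390.
d_o2 = 18.3 − (25.90) = -7.600 cm (virtual object).
f₂ = −26.0 cm (diverging).
Lens 2: 1/d_i2 = 1/(-26.0) − 1/(-7.600) = 0.09312, so d_i2 = 10.74 cm; m₂ = −d_i2/d_o2 = +1.413.
m = m₁·m₂ = (-0.4390)(+1.413) = -0.620.

m = -0.620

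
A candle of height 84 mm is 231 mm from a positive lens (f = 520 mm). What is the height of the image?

1/d_i = 1/f − 1/d_o = 1/(520.0) − 1/(231) = -0.002406, so d_i = -415.6 mm.
m = −d_i/d_o = +1.799.
|h_i| = |m|·h_o = 1.799 × 84 = 151 mm. The image is virtual, upright and enlarged, on the same side as the object.

151 mm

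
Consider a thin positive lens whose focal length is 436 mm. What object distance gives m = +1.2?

m = −d_i/d_o ⇒ d_i = −m·d_o.
1/f = 1/d_o + 1/d_i = 1/d_o − 1/(m·d_o) = (1 − 1/m)/d_o, so d_o = f(1 − 1/m) = (436.0)(1 − 1/(+1.2)) = 72.7 mm.

72.7 mm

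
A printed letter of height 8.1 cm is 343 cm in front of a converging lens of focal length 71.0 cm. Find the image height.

1/d_i = 1/f − 1/d_o = 1/(71.00) − 1/(343) = 0.01117, so d_i = 89.53 cm.
m = −d_i/d_o = -0.2610.
|h_i| = |m|·h_o = 0.2610 × 8.1 = 2.11 cm. The image is real, inverted and reduced, on the far side of the lens.

2.11 cm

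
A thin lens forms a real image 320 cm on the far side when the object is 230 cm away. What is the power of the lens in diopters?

P = +0.747 D

d_i = +320 cm.
1/f = 1/d_o + 1/d_i = 1/(230) + 1/(320) = 0.007473 cm⁻¹.
f = 133.8 cm = 1.338 m, so P = 1/f = +0.747 D.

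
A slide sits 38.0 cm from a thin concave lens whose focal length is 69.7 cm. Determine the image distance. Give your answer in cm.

For a concave lens, f = -69.7 cm.
Thin-lens equation: 1/v = 1/f − 1/u = 1/(-69.70) − 1/(38.0) = -0.01435 − 0.02632 = -0.04066, so v = -24.6 cm.
The image is virtual, upright and reduced, on the same side as the object.

24.6 cm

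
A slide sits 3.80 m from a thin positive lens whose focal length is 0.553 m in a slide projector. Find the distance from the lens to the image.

0.647 m

Lens equation: 1/q = 1/f − 1/p = 1/(0.5530) − 1/(3.80) = 1.808 − 0.2632 = 1.545, so q = 0.647 m.
The image is real, inverted and reduced, on the far side of the lens.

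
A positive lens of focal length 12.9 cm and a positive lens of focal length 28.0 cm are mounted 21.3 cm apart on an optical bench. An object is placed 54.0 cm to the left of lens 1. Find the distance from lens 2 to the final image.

5.15 cm

Lens 1: 1/d_i1 = 1/f₁ − 1/d_o1 = 1/(12.9) − 1/(54.0) = 0.05900, so d_i1 = 16.95 cm.
The intermediate image is 16.95 cm to the right of lens 1, which is 21.3 − (16.95) = 4.350 cm to the left of lens 2, so d_o2 = +4.350 cm.
Lens 2: 1/d_i2 = 1/f₂ − 1/d_o2 = 1/(28.0) − 1/(4.350) = -0.1942, so d_i2 = -5.15 cm.
The final image is virtual, 5.15 cm to the left of lens 2 (overall magnification ≈ -0.37).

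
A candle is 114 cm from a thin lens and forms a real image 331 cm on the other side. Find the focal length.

f = 84.8 cm (converging)

Real image ⇒ d_i = +331 cm.
1/f = 1/d_o + 1/d_i = 1/(114) + 1/(331) = 0.01179, so f = 84.8 cm.
Since f is positive, the thin lens is converging.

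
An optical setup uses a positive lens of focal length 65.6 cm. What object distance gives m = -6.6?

75.5 cm

m = −d_i/d_o ⇒ d_i = −m·d_o.
1/f = 1/d_o + 1/d_i = 1/d_o − 1/(m·d_o) = (1 − 1/m)/d_o, so d_o = f(1 − 1/m) = (65.60)(1 − 1/(-6.6)) = 75.5 cm.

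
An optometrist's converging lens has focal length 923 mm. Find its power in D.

f = 92.3 cm = 0.923 m.
P = 1/f = 1/(0.923 m) = +1.08 D.

P = +1.08 D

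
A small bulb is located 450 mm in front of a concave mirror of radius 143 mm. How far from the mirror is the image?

f = R/2 = 143/2 = 71.50 mm.
Mirror equation: 1/s_i = 1/f − 1/s_o = 1/(71.50) − 1/(450) = 0.01399 − 0.002222 = 0.01176, so s_i = 85.0 mm.
The image is real, inverted and reduced, in front of the mirror.

85.0 mm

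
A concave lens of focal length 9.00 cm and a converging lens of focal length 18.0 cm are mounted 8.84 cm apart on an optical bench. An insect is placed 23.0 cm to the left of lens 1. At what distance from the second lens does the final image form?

102 cm

Lens 1 is diverging, so f₁ = −9.00 cm.
Lens 1: 1/d_i1 = 1/f₁ − 1/d_o1 = 1/(-9.00) − 1/(23.0) = -0.1546, so d_i1 = -6.469 cm.
The intermediate image is 6.469 cm to the left of lens 1 (virtual), which is 8.84 − (-6.469) = 15.31 cm to the left of lens 2, so d_o2 = +15.31 cm.
Lens 2: 1/d_i2 = 1/f₂ − 1/d_o2 = 1/(18.0) − 1/(15.31) = -0.009761, so d_i2 = -102 cm.
The final image is virtual, 102 cm to the left of lens 2 (overall magnification ≈ 1.9).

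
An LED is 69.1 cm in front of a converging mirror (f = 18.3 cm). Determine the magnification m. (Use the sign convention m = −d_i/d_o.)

1/d_i = 1/f − 1/d_o = 1/(18.30) − 1/(69.1) = 0.04017, so d_i = 24.89 cm.
m = −d_i/d_o = −(24.89)/(69.1) = -0.360.
The image is real, inverted and reduced, in front of the mirror.

m = -0.360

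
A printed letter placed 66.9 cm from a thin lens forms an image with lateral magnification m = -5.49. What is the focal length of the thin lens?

m = −d_i/d_o ⇒ d_i = −m·d_o = −(-5.49)·(66.9) = 367.3 cm.
1/f = 1/d_o + 1/d_i = 1/(66.9) + 1/(367.3) = 0.01767, so f = 56.6 cm.
Since f is positive, the thin lens is converging.

f = 56.6 cm (converging)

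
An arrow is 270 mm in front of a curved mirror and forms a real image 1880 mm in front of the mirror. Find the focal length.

Real image ⇒ d_i = +1880 mm.
1/f = 1/d_o + 1/d_i = 1/(270) + 1/(1880) = 0.004236, so f = 236 mm.
Since f is positive, the curved mirror is concave.

f = 236 mm (concave)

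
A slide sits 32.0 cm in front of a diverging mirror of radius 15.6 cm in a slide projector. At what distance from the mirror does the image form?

6.27 cm

f = R/2 = 15.6/2 = 7.800 cm; for a diverging mirror, f = -7.800 cm.
Mirror equation: 1/s_i = 1/f − 1/s_o = 1/(-7.800) − 1/(32.0) = -0.1282 − 0.03125 = -0.1595, so s_i = -6.27 cm.
The image is virtual, upright and reduced, behind the mirror.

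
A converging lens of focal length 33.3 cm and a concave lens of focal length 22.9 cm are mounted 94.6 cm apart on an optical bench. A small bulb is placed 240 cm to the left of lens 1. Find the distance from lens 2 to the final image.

Lens 1: 1/d_i1 = 1/f₁ − 1/d_o1 = 1/(33.3) − 1/(240) = 0.02586, so d_i1 = 38.66 cm.
The intermediate image is 38.66 cm to the right of lens 1, which is 94.6 − (38.66) = 55.94 cm to the left of lens 2, so d_o2 = +55.94 cm.
Lens 2 is diverging, so f₂ = −22.9 cm.
Lens 2: 1/d_i2 = 1/f₂ − 1/d_o2 = 1/(-22.9) − 1/(55.94) = -0.06154, so d_i2 = -16.2 cm.
The final image is virtual, 16.2 cm to the left of lens 2 (overall magnification ≈ -0.047).

16.2 cm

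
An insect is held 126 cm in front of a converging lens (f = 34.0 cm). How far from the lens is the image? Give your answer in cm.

Thin-lens equation: 1/d_i = 1/f − 1/d_o = 1/(34.00) − 1/(126) = 0.02941 − 0.007937 = 0.02148, so d_i = 46.6 cm.
The image is real, inverted and reduced, on the far side of the lens.

46.6 cm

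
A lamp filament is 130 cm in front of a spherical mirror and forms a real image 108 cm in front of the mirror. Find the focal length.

Real image ⇒ d_i = +108 cm.
1/f = 1/d_o + 1/d_i = 1/(130) + 1/(108) = 0.01695, so f = 59.0 cm.
Since f is positive, the spherical mirror is concave.

f = 59.0 cm (concave)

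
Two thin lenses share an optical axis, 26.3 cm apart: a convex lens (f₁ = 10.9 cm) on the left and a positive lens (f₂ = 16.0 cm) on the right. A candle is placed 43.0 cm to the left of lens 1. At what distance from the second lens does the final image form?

Lens 1: 1/d_i1 = 1/f₁ − 1/d_o1 = 1/(10.9) − 1/(43.0) = 0.06849, so d_i1 = 14.60 cm.
The intermediate image is 14.60 cm to the right of lens 1, which is 26.3 − (14.60) = 11.70 cm to the left of lens 2, so d_o2 = +11.70 cm.
Lens 2: 1/d_i2 = 1/f₂ − 1/d_o2 = 1/(16.0) − 1/(11.70) = -0.02297, so d_i2 = -43.5 cm.
The final image is virtual, 43.5 cm to the left of lens 2 (overall magnification ≈ -1.3).

43.5 cm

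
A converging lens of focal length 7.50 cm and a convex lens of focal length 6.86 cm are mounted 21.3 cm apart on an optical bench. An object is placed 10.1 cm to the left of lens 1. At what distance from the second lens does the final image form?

Lens 1: 1/d_i1 = 1/f₁ − 1/d_o1 = 1/(7.50) − 1/(10.1) = 0.03432, so d_i1 = 29.13 cm.
The intermediate image is 29.13 cm to the right of lens 1, which lies 7.830 cm to the right of lens 2 — a virtual object — so d_o2 = −7.830 cm.
Lens 2: 1/d_i2 = 1/f₂ − 1/d_o2 = 1/(6.86) − 1/(-7.830) = 0.2735, so d_i2 = 3.66 cm.
The final image is real, 3.66 cm to the right of lens 2 (overall magnification ≈ -1.3).

3.66 cm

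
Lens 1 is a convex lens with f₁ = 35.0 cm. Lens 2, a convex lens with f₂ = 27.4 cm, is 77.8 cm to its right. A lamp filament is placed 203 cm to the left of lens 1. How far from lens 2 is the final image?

120 cm

Lens 1: 1/d_i1 = 1/f₁ − 1/d_o1 = 1/(35.0) − 1/(203) = 0.02365, so d_i1 = 42.29 cm.
The intermediate image is 42.29 cm to the right of lens 1, which is 77.8 − (42.29) = 35.51 cm to the left of lens 2, so d_o2 = +35.51 cm.
Lens 2: 1/d_i2 = 1/f₂ − 1/d_o2 = 1/(27.4) − 1/(35.51) = 0.008335, so d_i2 = 120 cm.
The final image is real, 120 cm to the right of lens 2 (overall magnification ≈ 0.70).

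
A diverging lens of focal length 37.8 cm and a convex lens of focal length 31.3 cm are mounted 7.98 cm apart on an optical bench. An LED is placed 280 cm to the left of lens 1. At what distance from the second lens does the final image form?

129 cm

Lens 1 is diverging, so f₁ = −37.8 cm.
Lens 1: 1/d_i1 = 1/f₁ − 1/d_o1 = 1/(-37.8) − 1/(280) = -0.03003, so d_i1 = -33.30 cm.
The intermediate image is 33.30 cm to the left of lens 1 (virtual), which is 7.98 − (-33.30) = 41.28 cm to the left of lens 2, so d_o2 = +41.28 cm.
Lens 2: 1/d_i2 = 1/f₂ − 1/d_o2 = 1/(31.3) − 1/(41.28) = 0.007724, so d_i2 = 129 cm.
The final image is real, 129 cm to the right of lens 2 (overall magnification ≈ -0.37).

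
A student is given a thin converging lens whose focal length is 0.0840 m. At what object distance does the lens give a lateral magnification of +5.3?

m = −d_i/d_o ⇒ d_i = −m·d_o.
1/f = 1/d_o + 1/d_i = 1/d_o − 1/(m·d_o) = (1 − 1/m)/d_o, so d_o = f(1 − 1/m) = (0.08400)(1 − 1/(+5.3)) = 0.0682 m.

0.0682 m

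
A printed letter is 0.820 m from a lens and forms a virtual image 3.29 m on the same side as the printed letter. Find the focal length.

f = 1.09 m (converging)

Virtual image ⇒ d_i = −3.29 m.
1/f = 1/d_o + 1/d_i = 1/(0.820) + 1/(-3.29) = 0.9156, so f = 1.09 m.
Since f is positive, the lens is converging.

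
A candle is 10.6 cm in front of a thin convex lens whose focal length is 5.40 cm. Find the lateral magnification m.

m = -1.04

1/d_i = 1/f − 1/d_o = 1/(5.400) − 1/(10.6) = 0.09085, so d_i = 11.01 cm.
m = −d_i/d_o = −(11.01)/(10.6) = -1.04.
The image is real, inverted and enlarged, on the far side of the lens.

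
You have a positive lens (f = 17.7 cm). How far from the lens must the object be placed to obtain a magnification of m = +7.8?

15.4 cm

m = −d_i/d_o ⇒ d_i = −m·d_o.
1/f = 1/d_o + 1/d_i = 1/d_o − 1/(m·d_o) = (1 − 1/m)/d_o, so d_o = f(1 − 1/m) = (17.70)(1 − 1/(+7.8)) = 15.4 cm.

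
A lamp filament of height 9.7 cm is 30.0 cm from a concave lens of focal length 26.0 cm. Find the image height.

For a concave lens, f = -26.0 cm.
1/d_i = 1/f − 1/d_o = 1/(-26.00) − 1/(30.0) = -0.07179, so d_i = -13.93 cm.
m = −d_i/d_o = +0.4643.
|h_i| = |m|·h_o = 0.4643 × 9.7 = 4.50 cm. The image is virtual, upright and reduced, on the same side as the object.

4.50 cm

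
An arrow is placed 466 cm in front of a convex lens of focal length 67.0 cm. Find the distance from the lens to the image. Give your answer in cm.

78.3 cm

Lens equation: 1/s_i = 1/f − 1/s_o = 1/(67.00) − 1/(466) = 0.01493 − 0.002146 = 0.01278, so s_i = 78.3 cm.
The image is real, inverted and reduced, on the far side of the lens.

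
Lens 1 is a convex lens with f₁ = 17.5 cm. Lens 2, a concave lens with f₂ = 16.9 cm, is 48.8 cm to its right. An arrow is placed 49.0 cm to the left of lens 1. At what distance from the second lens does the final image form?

Lens 1: 1/d_i1 = 1/f₁ − 1/d_o1 = 1/(17.5) − 1/(49.0) = 0.03673, so d_i1 = 27.22 cm.
The intermediate image is 27.22 cm to the right of lens 1, which is 48.8 − (27.22) = 21.58 cm to the left of lens 2, so d_o2 = +21.58 cm.
Lens 2 is diverging, so f₂ = −16.9 cm.
Lens 2: 1/d_i2 = 1/f₂ − 1/d_o2 = 1/(-16.9) − 1/(21.58) = -0.1055, so d_i2 = -9.48 cm.
The final image is virtual, 9.48 cm to the left of lens 2 (overall magnification ≈ -0.24).

9.48 cm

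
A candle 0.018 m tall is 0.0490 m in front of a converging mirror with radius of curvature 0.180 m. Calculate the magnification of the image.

f = R/2 = 0.180/2 = 0.09000 m.
1/d_i = 1/f − 1/d_o = 1/(0.09000) − 1/(0.0490) = -9.297, so d_i = -0.1076 m.
m = −d_i/d_o = −(-0.1076)/(0.0490) = +2.20.
The image is virtual, upright and enlarged, behind the mirror.

m = +2.20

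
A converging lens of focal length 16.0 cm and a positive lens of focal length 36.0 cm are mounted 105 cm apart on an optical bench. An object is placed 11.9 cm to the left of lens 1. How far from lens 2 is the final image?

47.2 cm

Lens 1: 1/d_i1 = 1/f₁ − 1/d_o1 = 1/(16.0) − 1/(11.9) = -0.02153, so d_i1 = -46.44 cm.
The intermediate image is 46.44 cm to the left of lens 1 (virtual), which is 105 − (-46.44) = 151.4 cm to the left of lens 2, so d_o2 = +151.4 cm.
Lens 2: 1/d_i2 = 1/f₂ − 1/d_o2 = 1/(36.0) − 1/(151.4) = 0.02117, so d_i2 = 47.2 cm.
The final image is real, 47.2 cm to the right of lens 2 (overall magnification ≈ -1.2).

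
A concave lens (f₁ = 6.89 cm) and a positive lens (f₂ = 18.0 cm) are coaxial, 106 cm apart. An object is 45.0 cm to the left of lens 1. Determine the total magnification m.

f₁ = −6.89 cm (diverging).
Lens 1: 1/d_i1 = 1/(-6.89) − 1/(45.0) = -0.1674, so d_i1 = -5.975 cm; m₁ = −d_i1/d_o1 = +0.1328.
d_o2 = 106 − (-5.975) = 112.0 cm.
Lens 2: 1/d_i2 = 1/(18.0) − 1/(112.0) = 0.04663, so d_i2 = 21.45 cm; m₂ = −d_i2/d_o2 = -0.1915.
m = m₁·m₂ = (+0.1328)(-0.1915) = -0.0254.

m = -0.0254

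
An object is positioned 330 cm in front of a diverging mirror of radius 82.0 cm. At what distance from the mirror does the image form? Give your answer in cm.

36.5 cm

f = R/2 = 82.0/2 = 41.00 cm; for a diverging mirror, f = -41.00 cm.
Mirror equation: 1/q = 1/f − 1/p = 1/(-41.00) − 1/(330) = -0.02439 − 0.003030 = -0.02742, so q = -36.5 cm.
The image is virtual, upright and reduced, behind the mirror.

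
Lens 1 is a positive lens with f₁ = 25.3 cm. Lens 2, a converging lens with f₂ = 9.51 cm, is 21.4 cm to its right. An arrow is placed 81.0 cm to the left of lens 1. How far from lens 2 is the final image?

5.88 cm

Lens 1: 1/d_i1 = 1/f₁ − 1/d_o1 = 1/(25.3) − 1/(81.0) = 0.02718, so d_i1 = 36.79 cm.
The intermediate image is 36.79 cm to the right of lens 1, which lies 15.39 cm to the right of lens 2 — a virtual object — so d_o2 = −15.39 cm.
Lens 2: 1/d_i2 = 1/f₂ − 1/d_o2 = 1/(9.51) − 1/(-15.39) = 0.1701, so d_i2 = 5.88 cm.
The final image is real, 5.88 cm to the right of lens 2 (overall magnification ≈ -0.17).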